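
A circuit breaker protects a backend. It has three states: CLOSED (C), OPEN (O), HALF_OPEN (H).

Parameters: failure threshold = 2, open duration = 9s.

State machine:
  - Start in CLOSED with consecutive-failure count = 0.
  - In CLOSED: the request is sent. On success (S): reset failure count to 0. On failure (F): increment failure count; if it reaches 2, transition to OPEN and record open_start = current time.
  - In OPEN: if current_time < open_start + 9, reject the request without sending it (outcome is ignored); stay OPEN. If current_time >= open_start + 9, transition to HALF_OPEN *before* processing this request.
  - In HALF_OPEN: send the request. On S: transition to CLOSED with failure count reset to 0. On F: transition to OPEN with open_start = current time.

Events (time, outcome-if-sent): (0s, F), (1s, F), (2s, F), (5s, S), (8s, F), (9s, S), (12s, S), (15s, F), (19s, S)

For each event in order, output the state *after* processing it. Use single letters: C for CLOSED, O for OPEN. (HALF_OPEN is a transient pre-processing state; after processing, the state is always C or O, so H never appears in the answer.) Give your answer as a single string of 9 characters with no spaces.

State after each event:
  event#1 t=0s outcome=F: state=CLOSED
  event#2 t=1s outcome=F: state=OPEN
  event#3 t=2s outcome=F: state=OPEN
  event#4 t=5s outcome=S: state=OPEN
  event#5 t=8s outcome=F: state=OPEN
  event#6 t=9s outcome=S: state=OPEN
  event#7 t=12s outcome=S: state=CLOSED
  event#8 t=15s outcome=F: state=CLOSED
  event#9 t=19s outcome=S: state=CLOSED

Answer: COOOOOCCC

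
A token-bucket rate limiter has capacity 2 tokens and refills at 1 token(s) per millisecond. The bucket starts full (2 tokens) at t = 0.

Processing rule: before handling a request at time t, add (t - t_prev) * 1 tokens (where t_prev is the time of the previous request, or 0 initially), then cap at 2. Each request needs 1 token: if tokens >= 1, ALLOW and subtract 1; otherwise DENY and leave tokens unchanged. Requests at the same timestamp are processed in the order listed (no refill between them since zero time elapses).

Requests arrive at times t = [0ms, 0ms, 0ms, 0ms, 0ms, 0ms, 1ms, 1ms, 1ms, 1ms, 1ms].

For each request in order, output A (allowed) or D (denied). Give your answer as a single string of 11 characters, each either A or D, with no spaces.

Simulating step by step:
  req#1 t=0ms: ALLOW
  req#2 t=0ms: ALLOW
  req#3 t=0ms: DENY
  req#4 t=0ms: DENY
  req#5 t=0ms: DENY
  req#6 t=0ms: DENY
  req#7 t=1ms: ALLOW
  req#8 t=1ms: DENY
  req#9 t=1ms: DENY
  req#10 t=1ms: DENY
  req#11 t=1ms: DENY

Answer: AADDDDADDDD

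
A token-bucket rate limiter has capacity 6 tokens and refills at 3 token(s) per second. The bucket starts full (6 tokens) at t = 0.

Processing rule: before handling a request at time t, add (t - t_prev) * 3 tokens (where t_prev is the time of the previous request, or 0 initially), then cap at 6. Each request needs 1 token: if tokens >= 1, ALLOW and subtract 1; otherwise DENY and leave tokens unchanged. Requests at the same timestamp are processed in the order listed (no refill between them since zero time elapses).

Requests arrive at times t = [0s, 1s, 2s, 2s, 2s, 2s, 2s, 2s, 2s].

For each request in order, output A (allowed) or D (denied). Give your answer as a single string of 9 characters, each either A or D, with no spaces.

Simulating step by step:
  req#1 t=0s: ALLOW
  req#2 t=1s: ALLOW
  req#3 t=2s: ALLOW
  req#4 t=2s: ALLOW
  req#5 t=2s: ALLOW
  req#6 t=2s: ALLOW
  req#7 t=2s: ALLOW
  req#8 t=2s: ALLOW
  req#9 t=2s: DENY

Answer: AAAAAAAAD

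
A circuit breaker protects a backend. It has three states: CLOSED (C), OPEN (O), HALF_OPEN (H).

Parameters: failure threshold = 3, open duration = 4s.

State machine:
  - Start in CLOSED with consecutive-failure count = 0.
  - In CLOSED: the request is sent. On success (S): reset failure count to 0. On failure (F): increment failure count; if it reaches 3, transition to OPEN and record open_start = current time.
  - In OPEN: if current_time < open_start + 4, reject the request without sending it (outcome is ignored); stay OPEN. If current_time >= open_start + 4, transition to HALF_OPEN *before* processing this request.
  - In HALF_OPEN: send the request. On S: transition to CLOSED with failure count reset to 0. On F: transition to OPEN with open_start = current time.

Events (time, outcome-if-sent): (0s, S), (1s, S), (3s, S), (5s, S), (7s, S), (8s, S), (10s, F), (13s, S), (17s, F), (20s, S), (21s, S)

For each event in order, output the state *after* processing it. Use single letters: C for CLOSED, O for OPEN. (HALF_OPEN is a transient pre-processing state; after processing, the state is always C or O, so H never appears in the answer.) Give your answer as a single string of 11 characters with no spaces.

State after each event:
  event#1 t=0s outcome=S: state=CLOSED
  event#2 t=1s outcome=S: state=CLOSED
  event#3 t=3s outcome=S: state=CLOSED
  event#4 t=5s outcome=S: state=CLOSED
  event#5 t=7s outcome=S: state=CLOSED
  event#6 t=8s outcome=S: state=CLOSED
  event#7 t=10s outcome=F: state=CLOSED
  event#8 t=13s outcome=S: state=CLOSED
  event#9 t=17s outcome=F: state=CLOSED
  event#10 t=20s outcome=S: state=CLOSED
  event#11 t=21s outcome=S: state=CLOSED

Answer: CCCCCCCCCCC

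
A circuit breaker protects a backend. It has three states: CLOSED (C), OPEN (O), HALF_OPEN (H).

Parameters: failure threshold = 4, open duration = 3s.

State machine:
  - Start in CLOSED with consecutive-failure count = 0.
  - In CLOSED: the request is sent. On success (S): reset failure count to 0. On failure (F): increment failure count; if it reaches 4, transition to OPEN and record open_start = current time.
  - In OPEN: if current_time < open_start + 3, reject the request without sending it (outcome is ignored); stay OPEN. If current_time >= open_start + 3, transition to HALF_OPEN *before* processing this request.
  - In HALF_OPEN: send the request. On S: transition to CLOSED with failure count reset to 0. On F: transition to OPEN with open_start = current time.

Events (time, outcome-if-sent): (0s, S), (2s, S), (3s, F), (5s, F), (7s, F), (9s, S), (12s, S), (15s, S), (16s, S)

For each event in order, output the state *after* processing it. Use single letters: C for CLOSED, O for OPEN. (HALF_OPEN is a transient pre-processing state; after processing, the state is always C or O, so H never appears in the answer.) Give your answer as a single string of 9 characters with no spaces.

State after each event:
  event#1 t=0s outcome=S: state=CLOSED
  event#2 t=2s outcome=S: state=CLOSED
  event#3 t=3s outcome=F: state=CLOSED
  event#4 t=5s outcome=F: state=CLOSED
  event#5 t=7s outcome=F: state=CLOSED
  event#6 t=9s outcome=S: state=CLOSED
  event#7 t=12s outcome=S: state=CLOSED
  event#8 t=15s outcome=S: state=CLOSED
  event#9 t=16s outcome=S: state=CLOSED

Answer: CCCCCCCCC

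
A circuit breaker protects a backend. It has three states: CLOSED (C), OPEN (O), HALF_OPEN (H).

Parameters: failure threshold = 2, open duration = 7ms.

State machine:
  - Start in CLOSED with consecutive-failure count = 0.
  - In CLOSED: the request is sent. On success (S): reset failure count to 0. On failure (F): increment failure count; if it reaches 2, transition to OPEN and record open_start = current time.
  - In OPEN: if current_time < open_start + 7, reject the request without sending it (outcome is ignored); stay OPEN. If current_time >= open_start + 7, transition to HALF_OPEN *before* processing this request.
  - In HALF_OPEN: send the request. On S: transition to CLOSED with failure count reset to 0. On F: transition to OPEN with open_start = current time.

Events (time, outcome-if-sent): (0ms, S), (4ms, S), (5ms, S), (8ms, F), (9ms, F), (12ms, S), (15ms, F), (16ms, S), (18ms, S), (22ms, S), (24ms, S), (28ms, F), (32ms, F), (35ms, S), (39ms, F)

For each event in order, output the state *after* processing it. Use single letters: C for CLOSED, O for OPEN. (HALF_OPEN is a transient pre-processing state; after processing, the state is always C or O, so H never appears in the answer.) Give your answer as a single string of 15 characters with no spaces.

Answer: CCCCOOOCCCCCOOO

Derivation:
State after each event:
  event#1 t=0ms outcome=S: state=CLOSED
  event#2 t=4ms outcome=S: state=CLOSED
  event#3 t=5ms outcome=S: state=CLOSED
  event#4 t=8ms outcome=F: state=CLOSED
  event#5 t=9ms outcome=F: state=OPEN
  event#6 t=12ms outcome=S: state=OPEN
  event#7 t=15ms outcome=F: state=OPEN
  event#8 t=16ms outcome=S: state=CLOSED
  event#9 t=18ms outcome=S: state=CLOSED
  event#10 t=22ms outcome=S: state=CLOSED
  event#11 t=24ms outcome=S: state=CLOSED
  event#12 t=28ms outcome=F: state=CLOSED
  event#13 t=32ms outcome=F: state=OPEN
  event#14 t=35ms outcome=S: state=OPEN
  event#15 t=39ms outcome=F: state=OPEN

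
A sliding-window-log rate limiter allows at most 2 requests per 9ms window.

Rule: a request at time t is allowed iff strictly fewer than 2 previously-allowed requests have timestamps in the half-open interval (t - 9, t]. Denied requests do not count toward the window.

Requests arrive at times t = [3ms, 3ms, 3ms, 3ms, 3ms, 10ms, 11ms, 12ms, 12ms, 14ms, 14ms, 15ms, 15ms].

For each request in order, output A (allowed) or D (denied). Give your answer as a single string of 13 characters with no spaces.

Tracking allowed requests in the window:
  req#1 t=3ms: ALLOW
  req#2 t=3ms: ALLOW
  req#3 t=3ms: DENY
  req#4 t=3ms: DENY
  req#5 t=3ms: DENY
  req#6 t=10ms: DENY
  req#7 t=11ms: DENY
  req#8 t=12ms: ALLOW
  req#9 t=12ms: ALLOW
  req#10 t=14ms: DENY
  req#11 t=14ms: DENY
  req#12 t=15ms: DENY
  req#13 t=15ms: DENY

Answer: AADDDDDAADDDD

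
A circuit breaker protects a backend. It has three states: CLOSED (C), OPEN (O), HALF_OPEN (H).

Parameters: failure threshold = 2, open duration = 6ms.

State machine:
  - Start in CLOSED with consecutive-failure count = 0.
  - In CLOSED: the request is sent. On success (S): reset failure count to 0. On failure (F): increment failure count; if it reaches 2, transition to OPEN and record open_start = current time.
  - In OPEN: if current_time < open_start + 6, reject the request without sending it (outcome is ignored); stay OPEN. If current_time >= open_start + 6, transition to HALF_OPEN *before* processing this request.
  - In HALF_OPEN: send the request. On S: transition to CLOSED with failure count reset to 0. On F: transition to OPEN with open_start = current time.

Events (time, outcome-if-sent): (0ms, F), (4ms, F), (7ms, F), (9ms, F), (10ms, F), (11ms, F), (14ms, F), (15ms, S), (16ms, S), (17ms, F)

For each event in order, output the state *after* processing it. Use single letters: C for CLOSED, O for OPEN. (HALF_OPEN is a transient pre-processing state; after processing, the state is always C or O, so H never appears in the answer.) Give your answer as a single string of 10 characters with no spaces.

Answer: COOOOOOOCC

Derivation:
State after each event:
  event#1 t=0ms outcome=F: state=CLOSED
  event#2 t=4ms outcome=F: state=OPEN
  event#3 t=7ms outcome=F: state=OPEN
  event#4 t=9ms outcome=F: state=OPEN
  event#5 t=10ms outcome=F: state=OPEN
  event#6 t=11ms outcome=F: state=OPEN
  event#7 t=14ms outcome=F: state=OPEN
  event#8 t=15ms outcome=S: state=OPEN
  event#9 t=16ms outcome=S: state=CLOSED
  event#10 t=17ms outcome=F: state=CLOSED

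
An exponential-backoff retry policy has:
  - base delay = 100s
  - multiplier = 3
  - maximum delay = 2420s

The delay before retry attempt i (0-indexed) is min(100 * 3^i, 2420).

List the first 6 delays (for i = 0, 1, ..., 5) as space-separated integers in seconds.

Computing each delay:
  i=0: min(100*3^0, 2420) = 100
  i=1: min(100*3^1, 2420) = 300
  i=2: min(100*3^2, 2420) = 900
  i=3: min(100*3^3, 2420) = 2420
  i=4: min(100*3^4, 2420) = 2420
  i=5: min(100*3^5, 2420) = 2420

Answer: 100 300 900 2420 2420 2420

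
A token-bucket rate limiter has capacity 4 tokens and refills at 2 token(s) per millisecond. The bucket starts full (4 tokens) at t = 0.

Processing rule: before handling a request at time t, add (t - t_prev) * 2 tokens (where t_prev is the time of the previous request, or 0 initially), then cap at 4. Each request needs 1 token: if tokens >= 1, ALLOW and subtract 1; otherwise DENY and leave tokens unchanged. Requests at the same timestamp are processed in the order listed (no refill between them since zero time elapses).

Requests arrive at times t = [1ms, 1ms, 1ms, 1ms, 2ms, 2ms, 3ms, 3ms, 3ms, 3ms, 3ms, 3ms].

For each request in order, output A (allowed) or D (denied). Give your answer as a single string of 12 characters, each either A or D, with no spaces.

Simulating step by step:
  req#1 t=1ms: ALLOW
  req#2 t=1ms: ALLOW
  req#3 t=1ms: ALLOW
  req#4 t=1ms: ALLOW
  req#5 t=2ms: ALLOW
  req#6 t=2ms: ALLOW
  req#7 t=3ms: ALLOW
  req#8 t=3ms: ALLOW
  req#9 t=3ms: DENY
  req#10 t=3ms: DENY
  req#11 t=3ms: DENY
  req#12 t=3ms: DENY

Answer: AAAAAAAADDDD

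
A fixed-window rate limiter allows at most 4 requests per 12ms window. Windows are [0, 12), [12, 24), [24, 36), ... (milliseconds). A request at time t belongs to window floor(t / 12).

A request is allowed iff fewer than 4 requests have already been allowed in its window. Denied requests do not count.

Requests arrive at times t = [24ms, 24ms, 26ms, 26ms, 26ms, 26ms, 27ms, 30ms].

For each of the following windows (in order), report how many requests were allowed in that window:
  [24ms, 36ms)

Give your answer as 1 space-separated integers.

Answer: 4

Derivation:
Processing requests:
  req#1 t=24ms (window 2): ALLOW
  req#2 t=24ms (window 2): ALLOW
  req#3 t=26ms (window 2): ALLOW
  req#4 t=26ms (window 2): ALLOW
  req#5 t=26ms (window 2): DENY
  req#6 t=26ms (window 2): DENY
  req#7 t=27ms (window 2): DENY
  req#8 t=30ms (window 2): DENY

Allowed counts by window: 4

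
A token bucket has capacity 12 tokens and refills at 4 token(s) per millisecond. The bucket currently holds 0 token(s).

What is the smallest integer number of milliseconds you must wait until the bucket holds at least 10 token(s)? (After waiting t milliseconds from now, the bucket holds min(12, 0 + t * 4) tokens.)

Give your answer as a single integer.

Answer: 3

Derivation:
Need 0 + t * 4 >= 10, so t >= 10/4.
Smallest integer t = ceil(10/4) = 3.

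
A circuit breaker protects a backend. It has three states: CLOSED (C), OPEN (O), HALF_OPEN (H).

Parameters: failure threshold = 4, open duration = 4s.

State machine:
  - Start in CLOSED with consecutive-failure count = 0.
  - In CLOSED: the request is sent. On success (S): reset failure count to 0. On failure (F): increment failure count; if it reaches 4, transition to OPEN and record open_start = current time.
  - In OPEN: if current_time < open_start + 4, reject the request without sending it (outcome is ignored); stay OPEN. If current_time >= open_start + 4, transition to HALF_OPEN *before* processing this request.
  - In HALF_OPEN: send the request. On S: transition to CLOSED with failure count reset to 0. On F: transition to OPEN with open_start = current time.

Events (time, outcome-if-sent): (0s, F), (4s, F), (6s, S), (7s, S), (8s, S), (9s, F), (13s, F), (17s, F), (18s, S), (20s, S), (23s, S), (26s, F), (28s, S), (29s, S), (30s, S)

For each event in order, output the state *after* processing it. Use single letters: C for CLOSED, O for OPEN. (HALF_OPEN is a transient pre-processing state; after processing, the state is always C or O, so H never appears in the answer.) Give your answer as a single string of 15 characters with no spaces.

State after each event:
  event#1 t=0s outcome=F: state=CLOSED
  event#2 t=4s outcome=F: state=CLOSED
  event#3 t=6s outcome=S: state=CLOSED
  event#4 t=7s outcome=S: state=CLOSED
  event#5 t=8s outcome=S: state=CLOSED
  event#6 t=9s outcome=F: state=CLOSED
  event#7 t=13s outcome=F: state=CLOSED
  event#8 t=17s outcome=F: state=CLOSED
  event#9 t=18s outcome=S: state=CLOSED
  event#10 t=20s outcome=S: state=CLOSED
  event#11 t=23s outcome=S: state=CLOSED
  event#12 t=26s outcome=F: state=CLOSED
  event#13 t=28s outcome=S: state=CLOSED
  event#14 t=29s outcome=S: state=CLOSED
  event#15 t=30s outcome=S: state=CLOSED

Answer: CCCCCCCCCCCCCCC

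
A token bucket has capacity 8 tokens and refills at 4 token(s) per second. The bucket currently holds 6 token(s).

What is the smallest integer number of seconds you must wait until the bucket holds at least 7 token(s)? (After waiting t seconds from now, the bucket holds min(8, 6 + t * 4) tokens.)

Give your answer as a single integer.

Answer: 1

Derivation:
Need 6 + t * 4 >= 7, so t >= 1/4.
Smallest integer t = ceil(1/4) = 1.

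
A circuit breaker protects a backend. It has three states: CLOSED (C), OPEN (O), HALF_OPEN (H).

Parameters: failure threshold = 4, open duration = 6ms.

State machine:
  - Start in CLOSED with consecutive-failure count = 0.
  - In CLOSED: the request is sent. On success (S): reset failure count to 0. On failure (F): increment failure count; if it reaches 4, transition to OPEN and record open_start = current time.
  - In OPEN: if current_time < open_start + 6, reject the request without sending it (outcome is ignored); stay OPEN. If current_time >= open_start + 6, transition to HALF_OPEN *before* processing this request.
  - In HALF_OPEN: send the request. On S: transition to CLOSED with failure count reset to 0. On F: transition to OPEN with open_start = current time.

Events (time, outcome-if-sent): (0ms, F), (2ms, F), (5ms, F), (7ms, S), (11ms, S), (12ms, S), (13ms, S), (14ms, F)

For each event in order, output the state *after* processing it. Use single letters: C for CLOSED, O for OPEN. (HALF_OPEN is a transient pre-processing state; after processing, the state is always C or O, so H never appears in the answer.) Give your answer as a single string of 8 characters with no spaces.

Answer: CCCCCCCC

Derivation:
State after each event:
  event#1 t=0ms outcome=F: state=CLOSED
  event#2 t=2ms outcome=F: state=CLOSED
  event#3 t=5ms outcome=F: state=CLOSED
  event#4 t=7ms outcome=S: state=CLOSED
  event#5 t=11ms outcome=S: state=CLOSED
  event#6 t=12ms outcome=S: state=CLOSED
  event#7 t=13ms outcome=S: state=CLOSED
  event#8 t=14ms outcome=F: state=CLOSED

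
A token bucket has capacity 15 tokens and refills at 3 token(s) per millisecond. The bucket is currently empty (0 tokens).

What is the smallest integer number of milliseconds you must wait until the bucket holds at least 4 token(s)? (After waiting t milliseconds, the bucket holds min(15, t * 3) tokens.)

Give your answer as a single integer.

Need t * 3 >= 4, so t >= 4/3.
Smallest integer t = ceil(4/3) = 2.

Answer: 2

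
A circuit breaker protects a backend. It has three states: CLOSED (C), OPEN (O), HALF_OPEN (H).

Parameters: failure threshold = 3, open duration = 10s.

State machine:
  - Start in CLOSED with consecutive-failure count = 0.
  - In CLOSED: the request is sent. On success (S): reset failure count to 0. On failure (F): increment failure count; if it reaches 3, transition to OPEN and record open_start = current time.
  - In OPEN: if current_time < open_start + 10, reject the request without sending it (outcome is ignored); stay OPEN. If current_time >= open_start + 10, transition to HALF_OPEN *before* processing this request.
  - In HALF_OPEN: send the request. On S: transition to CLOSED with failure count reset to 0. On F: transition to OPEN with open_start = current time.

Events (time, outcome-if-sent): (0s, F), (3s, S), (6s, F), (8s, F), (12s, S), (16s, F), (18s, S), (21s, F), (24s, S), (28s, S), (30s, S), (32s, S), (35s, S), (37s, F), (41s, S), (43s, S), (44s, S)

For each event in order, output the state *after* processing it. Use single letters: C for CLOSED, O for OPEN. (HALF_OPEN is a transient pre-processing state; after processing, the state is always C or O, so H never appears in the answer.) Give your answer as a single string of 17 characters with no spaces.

Answer: CCCCCCCCCCCCCCCCC

Derivation:
State after each event:
  event#1 t=0s outcome=F: state=CLOSED
  event#2 t=3s outcome=S: state=CLOSED
  event#3 t=6s outcome=F: state=CLOSED
  event#4 t=8s outcome=F: state=CLOSED
  event#5 t=12s outcome=S: state=CLOSED
  event#6 t=16s outcome=F: state=CLOSED
  event#7 t=18s outcome=S: state=CLOSED
  event#8 t=21s outcome=F: state=CLOSED
  event#9 t=24s outcome=S: state=CLOSED
  event#10 t=28s outcome=S: state=CLOSED
  event#11 t=30s outcome=S: state=CLOSED
  event#12 t=32s outcome=S: state=CLOSED
  event#13 t=35s outcome=S: state=CLOSED
  event#14 t=37s outcome=F: state=CLOSED
  event#15 t=41s outcome=S: state=CLOSED
  event#16 t=43s outcome=S: state=CLOSED
  event#17 t=44s outcome=S: state=CLOSED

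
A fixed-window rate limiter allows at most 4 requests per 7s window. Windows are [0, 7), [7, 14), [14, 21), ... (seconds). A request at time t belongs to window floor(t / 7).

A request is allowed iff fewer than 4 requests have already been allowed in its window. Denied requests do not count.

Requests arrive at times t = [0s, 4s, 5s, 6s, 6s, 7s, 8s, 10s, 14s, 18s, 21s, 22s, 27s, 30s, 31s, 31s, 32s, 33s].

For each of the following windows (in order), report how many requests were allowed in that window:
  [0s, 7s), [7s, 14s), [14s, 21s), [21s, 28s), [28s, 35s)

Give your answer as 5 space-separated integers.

Processing requests:
  req#1 t=0s (window 0): ALLOW
  req#2 t=4s (window 0): ALLOW
  req#3 t=5s (window 0): ALLOW
  req#4 t=6s (window 0): ALLOW
  req#5 t=6s (window 0): DENY
  req#6 t=7s (window 1): ALLOW
  req#7 t=8s (window 1): ALLOW
  req#8 t=10s (window 1): ALLOW
  req#9 t=14s (window 2): ALLOW
  req#10 t=18s (window 2): ALLOW
  req#11 t=21s (window 3): ALLOW
  req#12 t=22s (window 3): ALLOW
  req#13 t=27s (window 3): ALLOW
  req#14 t=30s (window 4): ALLOW
  req#15 t=31s (window 4): ALLOW
  req#16 t=31s (window 4): ALLOW
  req#17 t=32s (window 4): ALLOW
  req#18 t=33s (window 4): DENY

Allowed counts by window: 4 3 2 3 4

Answer: 4 3 2 3 4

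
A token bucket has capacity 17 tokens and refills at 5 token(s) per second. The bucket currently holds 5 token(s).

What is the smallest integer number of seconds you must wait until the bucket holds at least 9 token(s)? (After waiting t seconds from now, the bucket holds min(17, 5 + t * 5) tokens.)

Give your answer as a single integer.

Answer: 1

Derivation:
Need 5 + t * 5 >= 9, so t >= 4/5.
Smallest integer t = ceil(4/5) = 1.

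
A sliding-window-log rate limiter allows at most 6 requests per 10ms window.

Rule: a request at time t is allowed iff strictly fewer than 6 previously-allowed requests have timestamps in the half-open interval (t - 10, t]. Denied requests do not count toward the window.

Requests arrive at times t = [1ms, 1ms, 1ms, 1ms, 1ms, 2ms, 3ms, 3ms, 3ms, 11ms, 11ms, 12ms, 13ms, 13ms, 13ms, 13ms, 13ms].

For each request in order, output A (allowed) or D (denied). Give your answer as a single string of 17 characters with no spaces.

Answer: AAAAAADDDAAAAAADD

Derivation:
Tracking allowed requests in the window:
  req#1 t=1ms: ALLOW
  req#2 t=1ms: ALLOW
  req#3 t=1ms: ALLOW
  req#4 t=1ms: ALLOW
  req#5 t=1ms: ALLOW
  req#6 t=2ms: ALLOW
  req#7 t=3ms: DENY
  req#8 t=3ms: DENY
  req#9 t=3ms: DENY
  req#10 t=11ms: ALLOW
  req#11 t=11ms: ALLOW
  req#12 t=12ms: ALLOW
  req#13 t=13ms: ALLOW
  req#14 t=13ms: ALLOW
  req#15 t=13ms: ALLOW
  req#16 t=13ms: DENY
  req#17 t=13ms: DENY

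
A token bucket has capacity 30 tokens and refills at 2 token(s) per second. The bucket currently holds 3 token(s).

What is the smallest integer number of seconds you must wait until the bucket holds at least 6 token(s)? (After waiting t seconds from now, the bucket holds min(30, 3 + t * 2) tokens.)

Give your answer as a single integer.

Need 3 + t * 2 >= 6, so t >= 3/2.
Smallest integer t = ceil(3/2) = 2.

Answer: 2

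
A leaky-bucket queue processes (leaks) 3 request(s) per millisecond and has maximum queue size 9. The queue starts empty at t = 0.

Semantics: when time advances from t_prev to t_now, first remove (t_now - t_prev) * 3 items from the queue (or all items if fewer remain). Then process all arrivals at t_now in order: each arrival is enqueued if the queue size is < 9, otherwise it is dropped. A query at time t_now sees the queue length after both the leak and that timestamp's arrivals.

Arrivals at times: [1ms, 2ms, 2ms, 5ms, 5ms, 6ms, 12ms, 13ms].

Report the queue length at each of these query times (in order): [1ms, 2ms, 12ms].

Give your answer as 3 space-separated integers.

Queue lengths at query times:
  query t=1ms: backlog = 1
  query t=2ms: backlog = 2
  query t=12ms: backlog = 1

Answer: 1 2 1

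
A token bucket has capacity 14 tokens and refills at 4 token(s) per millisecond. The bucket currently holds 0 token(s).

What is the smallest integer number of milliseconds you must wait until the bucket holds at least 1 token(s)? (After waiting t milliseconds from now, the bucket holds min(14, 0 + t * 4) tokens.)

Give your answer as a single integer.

Need 0 + t * 4 >= 1, so t >= 1/4.
Smallest integer t = ceil(1/4) = 1.

Answer: 1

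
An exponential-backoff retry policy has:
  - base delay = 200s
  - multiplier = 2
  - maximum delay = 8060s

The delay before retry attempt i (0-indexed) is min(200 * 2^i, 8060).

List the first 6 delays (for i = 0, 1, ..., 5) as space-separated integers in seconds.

Computing each delay:
  i=0: min(200*2^0, 8060) = 200
  i=1: min(200*2^1, 8060) = 400
  i=2: min(200*2^2, 8060) = 800
  i=3: min(200*2^3, 8060) = 1600
  i=4: min(200*2^4, 8060) = 3200
  i=5: min(200*2^5, 8060) = 6400

Answer: 200 400 800 1600 3200 6400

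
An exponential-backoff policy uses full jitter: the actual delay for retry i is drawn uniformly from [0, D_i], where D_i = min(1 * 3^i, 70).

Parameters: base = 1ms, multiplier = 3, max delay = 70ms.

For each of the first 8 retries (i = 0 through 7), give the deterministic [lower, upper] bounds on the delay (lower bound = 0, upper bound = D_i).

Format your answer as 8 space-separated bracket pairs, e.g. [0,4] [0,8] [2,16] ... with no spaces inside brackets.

Answer: [0,1] [0,3] [0,9] [0,27] [0,70] [0,70] [0,70] [0,70]

Derivation:
Computing bounds per retry:
  i=0: D_i=min(1*3^0,70)=1, bounds=[0,1]
  i=1: D_i=min(1*3^1,70)=3, bounds=[0,3]
  i=2: D_i=min(1*3^2,70)=9, bounds=[0,9]
  i=3: D_i=min(1*3^3,70)=27, bounds=[0,27]
  i=4: D_i=min(1*3^4,70)=70, bounds=[0,70]
  i=5: D_i=min(1*3^5,70)=70, bounds=[0,70]
  i=6: D_i=min(1*3^6,70)=70, bounds=[0,70]
  i=7: D_i=min(1*3^7,70)=70, bounds=[0,70]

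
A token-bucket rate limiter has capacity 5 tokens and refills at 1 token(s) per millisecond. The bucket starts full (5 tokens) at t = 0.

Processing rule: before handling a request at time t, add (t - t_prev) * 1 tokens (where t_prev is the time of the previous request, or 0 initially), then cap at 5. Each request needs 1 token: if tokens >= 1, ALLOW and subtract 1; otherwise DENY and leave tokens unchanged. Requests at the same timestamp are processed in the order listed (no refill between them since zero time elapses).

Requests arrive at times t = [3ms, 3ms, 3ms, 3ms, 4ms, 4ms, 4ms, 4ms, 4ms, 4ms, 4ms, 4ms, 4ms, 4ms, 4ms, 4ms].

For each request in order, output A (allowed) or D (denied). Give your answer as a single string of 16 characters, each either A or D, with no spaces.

Simulating step by step:
  req#1 t=3ms: ALLOW
  req#2 t=3ms: ALLOW
  req#3 t=3ms: ALLOW
  req#4 t=3ms: ALLOW
  req#5 t=4ms: ALLOW
  req#6 t=4ms: ALLOW
  req#7 t=4ms: DENY
  req#8 t=4ms: DENY
  req#9 t=4ms: DENY
  req#10 t=4ms: DENY
  req#11 t=4ms: DENY
  req#12 t=4ms: DENY
  req#13 t=4ms: DENY
  req#14 t=4ms: DENY
  req#15 t=4ms: DENY
  req#16 t=4ms: DENY

Answer: AAAAAADDDDDDDDDD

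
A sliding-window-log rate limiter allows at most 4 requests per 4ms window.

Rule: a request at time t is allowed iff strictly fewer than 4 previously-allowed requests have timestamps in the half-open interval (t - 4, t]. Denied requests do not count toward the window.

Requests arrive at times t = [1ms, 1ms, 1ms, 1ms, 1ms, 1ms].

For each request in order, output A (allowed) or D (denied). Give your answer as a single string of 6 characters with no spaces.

Tracking allowed requests in the window:
  req#1 t=1ms: ALLOW
  req#2 t=1ms: ALLOW
  req#3 t=1ms: ALLOW
  req#4 t=1ms: ALLOW
  req#5 t=1ms: DENY
  req#6 t=1ms: DENY

Answer: AAAADD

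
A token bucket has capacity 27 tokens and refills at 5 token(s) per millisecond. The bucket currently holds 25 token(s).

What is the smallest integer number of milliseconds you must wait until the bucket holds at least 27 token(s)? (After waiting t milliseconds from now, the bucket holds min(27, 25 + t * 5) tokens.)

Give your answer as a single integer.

Answer: 1

Derivation:
Need 25 + t * 5 >= 27, so t >= 2/5.
Smallest integer t = ceil(2/5) = 1.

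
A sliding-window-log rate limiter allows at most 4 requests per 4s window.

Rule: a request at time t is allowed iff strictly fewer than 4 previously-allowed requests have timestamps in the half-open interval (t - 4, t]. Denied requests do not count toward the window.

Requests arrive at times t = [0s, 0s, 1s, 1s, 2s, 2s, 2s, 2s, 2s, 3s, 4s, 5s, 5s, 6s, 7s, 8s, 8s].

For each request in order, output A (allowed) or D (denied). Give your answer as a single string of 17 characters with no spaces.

Answer: AAAADDDDDDAAAADAD

Derivation:
Tracking allowed requests in the window:
  req#1 t=0s: ALLOW
  req#2 t=0s: ALLOW
  req#3 t=1s: ALLOW
  req#4 t=1s: ALLOW
  req#5 t=2s: DENY
  req#6 t=2s: DENY
  req#7 t=2s: DENY
  req#8 t=2s: DENY
  req#9 t=2s: DENY
  req#10 t=3s: DENY
  req#11 t=4s: ALLOW
  req#12 t=5s: ALLOW
  req#13 t=5s: ALLOW
  req#14 t=6s: ALLOW
  req#15 t=7s: DENY
  req#16 t=8s: ALLOW
  req#17 t=8s: DENY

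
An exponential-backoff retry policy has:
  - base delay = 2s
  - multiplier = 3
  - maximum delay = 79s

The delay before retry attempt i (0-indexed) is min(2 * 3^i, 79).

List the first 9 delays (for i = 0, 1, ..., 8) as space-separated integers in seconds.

Answer: 2 6 18 54 79 79 79 79 79

Derivation:
Computing each delay:
  i=0: min(2*3^0, 79) = 2
  i=1: min(2*3^1, 79) = 6
  i=2: min(2*3^2, 79) = 18
  i=3: min(2*3^3, 79) = 54
  i=4: min(2*3^4, 79) = 79
  i=5: min(2*3^5, 79) = 79
  i=6: min(2*3^6, 79) = 79
  i=7: min(2*3^7, 79) = 79
  i=8: min(2*3^8, 79) = 79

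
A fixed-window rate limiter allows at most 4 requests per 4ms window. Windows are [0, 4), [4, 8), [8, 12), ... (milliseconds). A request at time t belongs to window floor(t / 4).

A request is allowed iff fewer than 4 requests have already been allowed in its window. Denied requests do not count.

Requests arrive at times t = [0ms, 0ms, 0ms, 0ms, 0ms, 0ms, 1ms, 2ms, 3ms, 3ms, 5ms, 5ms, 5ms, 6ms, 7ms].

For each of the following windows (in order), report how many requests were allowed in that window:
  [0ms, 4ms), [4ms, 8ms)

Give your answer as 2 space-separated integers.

Answer: 4 4

Derivation:
Processing requests:
  req#1 t=0ms (window 0): ALLOW
  req#2 t=0ms (window 0): ALLOW
  req#3 t=0ms (window 0): ALLOW
  req#4 t=0ms (window 0): ALLOW
  req#5 t=0ms (window 0): DENY
  req#6 t=0ms (window 0): DENY
  req#7 t=1ms (window 0): DENY
  req#8 t=2ms (window 0): DENY
  req#9 t=3ms (window 0): DENY
  req#10 t=3ms (window 0): DENY
  req#11 t=5ms (window 1): ALLOW
  req#12 t=5ms (window 1): ALLOW
  req#13 t=5ms (window 1): ALLOW
  req#14 t=6ms (window 1): ALLOW
  req#15 t=7ms (window 1): DENY

Allowed counts by window: 4 4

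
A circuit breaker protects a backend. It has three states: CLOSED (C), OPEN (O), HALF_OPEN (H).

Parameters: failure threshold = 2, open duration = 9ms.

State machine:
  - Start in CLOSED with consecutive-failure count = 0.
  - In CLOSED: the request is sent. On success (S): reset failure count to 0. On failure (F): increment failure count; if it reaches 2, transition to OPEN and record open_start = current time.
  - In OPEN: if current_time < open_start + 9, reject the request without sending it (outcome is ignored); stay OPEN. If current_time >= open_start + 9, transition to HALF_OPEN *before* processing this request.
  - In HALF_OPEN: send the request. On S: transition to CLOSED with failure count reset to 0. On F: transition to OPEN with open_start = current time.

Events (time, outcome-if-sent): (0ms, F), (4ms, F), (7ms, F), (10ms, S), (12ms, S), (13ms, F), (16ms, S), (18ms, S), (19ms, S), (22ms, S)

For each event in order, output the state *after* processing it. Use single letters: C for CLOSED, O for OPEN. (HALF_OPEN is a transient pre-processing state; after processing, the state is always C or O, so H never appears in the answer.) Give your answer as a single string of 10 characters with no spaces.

Answer: COOOOOOOOC

Derivation:
State after each event:
  event#1 t=0ms outcome=F: state=CLOSED
  event#2 t=4ms outcome=F: state=OPEN
  event#3 t=7ms outcome=F: state=OPEN
  event#4 t=10ms outcome=S: state=OPEN
  event#5 t=12ms outcome=S: state=OPEN
  event#6 t=13ms outcome=F: state=OPEN
  event#7 t=16ms outcome=S: state=OPEN
  event#8 t=18ms outcome=S: state=OPEN
  event#9 t=19ms outcome=S: state=OPEN
  event#10 t=22ms outcome=S: state=CLOSED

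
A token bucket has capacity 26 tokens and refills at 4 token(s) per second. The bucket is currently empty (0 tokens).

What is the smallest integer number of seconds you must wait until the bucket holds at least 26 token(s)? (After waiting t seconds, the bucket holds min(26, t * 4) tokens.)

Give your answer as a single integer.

Need t * 4 >= 26, so t >= 26/4.
Smallest integer t = ceil(26/4) = 7.

Answer: 7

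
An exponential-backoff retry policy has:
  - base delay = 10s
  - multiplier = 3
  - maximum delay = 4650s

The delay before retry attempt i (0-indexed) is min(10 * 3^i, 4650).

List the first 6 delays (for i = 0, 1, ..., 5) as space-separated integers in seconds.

Computing each delay:
  i=0: min(10*3^0, 4650) = 10
  i=1: min(10*3^1, 4650) = 30
  i=2: min(10*3^2, 4650) = 90
  i=3: min(10*3^3, 4650) = 270
  i=4: min(10*3^4, 4650) = 810
  i=5: min(10*3^5, 4650) = 2430

Answer: 10 30 90 270 810 2430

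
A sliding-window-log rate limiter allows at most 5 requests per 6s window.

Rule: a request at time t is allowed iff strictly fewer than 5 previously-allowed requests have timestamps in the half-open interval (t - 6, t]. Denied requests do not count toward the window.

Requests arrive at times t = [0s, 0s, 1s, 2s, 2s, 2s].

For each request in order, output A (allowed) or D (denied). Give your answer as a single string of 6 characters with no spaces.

Tracking allowed requests in the window:
  req#1 t=0s: ALLOW
  req#2 t=0s: ALLOW
  req#3 t=1s: ALLOW
  req#4 t=2s: ALLOW
  req#5 t=2s: ALLOW
  req#6 t=2s: DENY

Answer: AAAAAD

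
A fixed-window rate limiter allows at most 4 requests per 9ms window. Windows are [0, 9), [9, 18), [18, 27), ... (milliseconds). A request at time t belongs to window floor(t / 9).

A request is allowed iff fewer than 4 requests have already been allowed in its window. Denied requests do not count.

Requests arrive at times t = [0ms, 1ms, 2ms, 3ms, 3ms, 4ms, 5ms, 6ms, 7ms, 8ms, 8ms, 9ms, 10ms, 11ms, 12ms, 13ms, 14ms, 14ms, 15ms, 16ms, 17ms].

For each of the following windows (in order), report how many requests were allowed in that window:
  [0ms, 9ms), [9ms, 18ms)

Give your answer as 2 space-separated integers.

Processing requests:
  req#1 t=0ms (window 0): ALLOW
  req#2 t=1ms (window 0): ALLOW
  req#3 t=2ms (window 0): ALLOW
  req#4 t=3ms (window 0): ALLOW
  req#5 t=3ms (window 0): DENY
  req#6 t=4ms (window 0): DENY
  req#7 t=5ms (window 0): DENY
  req#8 t=6ms (window 0): DENY
  req#9 t=7ms (window 0): DENY
  req#10 t=8ms (window 0): DENY
  req#11 t=8ms (window 0): DENY
  req#12 t=9ms (window 1): ALLOW
  req#13 t=10ms (window 1): ALLOW
  req#14 t=11ms (window 1): ALLOW
  req#15 t=12ms (window 1): ALLOW
  req#16 t=13ms (window 1): DENY
  req#17 t=14ms (window 1): DENY
  req#18 t=14ms (window 1): DENY
  req#19 t=15ms (window 1): DENY
  req#20 t=16ms (window 1): DENY
  req#21 t=17ms (window 1): DENY

Allowed counts by window: 4 4

Answer: 4 4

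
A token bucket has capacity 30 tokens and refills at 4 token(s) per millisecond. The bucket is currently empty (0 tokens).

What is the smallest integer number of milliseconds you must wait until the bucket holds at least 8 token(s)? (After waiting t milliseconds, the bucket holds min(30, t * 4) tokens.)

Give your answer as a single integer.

Need t * 4 >= 8, so t >= 8/4.
Smallest integer t = ceil(8/4) = 2.

Answer: 2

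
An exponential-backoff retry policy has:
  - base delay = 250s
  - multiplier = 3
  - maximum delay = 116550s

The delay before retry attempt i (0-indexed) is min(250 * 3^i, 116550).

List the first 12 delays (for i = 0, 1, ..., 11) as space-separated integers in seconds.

Answer: 250 750 2250 6750 20250 60750 116550 116550 116550 116550 116550 116550

Derivation:
Computing each delay:
  i=0: min(250*3^0, 116550) = 250
  i=1: min(250*3^1, 116550) = 750
  i=2: min(250*3^2, 116550) = 2250
  i=3: min(250*3^3, 116550) = 6750
  i=4: min(250*3^4, 116550) = 20250
  i=5: min(250*3^5, 116550) = 60750
  i=6: min(250*3^6, 116550) = 116550
  i=7: min(250*3^7, 116550) = 116550
  i=8: min(250*3^8, 116550) = 116550
  i=9: min(250*3^9, 116550) = 116550
  i=10: min(250*3^10, 116550) = 116550
  i=11: min(250*3^11, 116550) = 116550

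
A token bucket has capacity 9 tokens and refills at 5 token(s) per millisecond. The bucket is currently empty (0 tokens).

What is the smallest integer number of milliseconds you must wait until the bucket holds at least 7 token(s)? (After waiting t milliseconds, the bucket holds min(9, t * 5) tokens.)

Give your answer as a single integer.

Answer: 2

Derivation:
Need t * 5 >= 7, so t >= 7/5.
Smallest integer t = ceil(7/5) = 2.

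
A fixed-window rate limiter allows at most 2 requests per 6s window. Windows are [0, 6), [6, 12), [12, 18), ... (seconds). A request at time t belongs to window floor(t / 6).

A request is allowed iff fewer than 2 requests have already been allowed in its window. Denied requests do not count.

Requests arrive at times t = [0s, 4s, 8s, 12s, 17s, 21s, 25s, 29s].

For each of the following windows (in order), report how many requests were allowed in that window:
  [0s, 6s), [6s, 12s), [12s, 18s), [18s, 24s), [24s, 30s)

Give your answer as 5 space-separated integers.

Answer: 2 1 2 1 2

Derivation:
Processing requests:
  req#1 t=0s (window 0): ALLOW
  req#2 t=4s (window 0): ALLOW
  req#3 t=8s (window 1): ALLOW
  req#4 t=12s (window 2): ALLOW
  req#5 t=17s (window 2): ALLOW
  req#6 t=21s (window 3): ALLOW
  req#7 t=25s (window 4): ALLOW
  req#8 t=29s (window 4): ALLOW

Allowed counts by window: 2 1 2 1 2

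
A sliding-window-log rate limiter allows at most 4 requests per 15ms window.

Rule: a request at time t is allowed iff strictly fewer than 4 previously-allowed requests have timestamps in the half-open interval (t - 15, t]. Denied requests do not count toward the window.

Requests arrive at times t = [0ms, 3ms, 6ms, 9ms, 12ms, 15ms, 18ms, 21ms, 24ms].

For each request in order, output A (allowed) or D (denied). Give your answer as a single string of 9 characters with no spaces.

Answer: AAAADAAAA

Derivation:
Tracking allowed requests in the window:
  req#1 t=0ms: ALLOW
  req#2 t=3ms: ALLOW
  req#3 t=6ms: ALLOW
  req#4 t=9ms: ALLOW
  req#5 t=12ms: DENY
  req#6 t=15ms: ALLOW
  req#7 t=18ms: ALLOW
  req#8 t=21ms: ALLOW
  req#9 t=24ms: ALLOW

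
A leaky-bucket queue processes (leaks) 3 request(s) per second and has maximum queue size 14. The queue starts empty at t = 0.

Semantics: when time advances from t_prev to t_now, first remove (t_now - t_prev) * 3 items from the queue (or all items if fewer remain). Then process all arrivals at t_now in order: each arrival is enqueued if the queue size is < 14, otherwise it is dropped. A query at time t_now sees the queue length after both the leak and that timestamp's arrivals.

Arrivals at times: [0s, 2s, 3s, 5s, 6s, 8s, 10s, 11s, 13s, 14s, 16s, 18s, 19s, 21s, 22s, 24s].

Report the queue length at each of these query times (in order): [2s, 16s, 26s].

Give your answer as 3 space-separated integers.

Queue lengths at query times:
  query t=2s: backlog = 1
  query t=16s: backlog = 1
  query t=26s: backlog = 0

Answer: 1 1 0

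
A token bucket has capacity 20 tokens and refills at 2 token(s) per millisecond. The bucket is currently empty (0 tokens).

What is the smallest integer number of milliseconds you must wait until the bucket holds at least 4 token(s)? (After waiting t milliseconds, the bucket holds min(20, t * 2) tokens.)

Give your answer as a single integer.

Need t * 2 >= 4, so t >= 4/2.
Smallest integer t = ceil(4/2) = 2.

Answer: 2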